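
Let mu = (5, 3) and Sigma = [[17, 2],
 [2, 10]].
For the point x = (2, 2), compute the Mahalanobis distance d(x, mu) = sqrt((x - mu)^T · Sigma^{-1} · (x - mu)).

Step 1 — centre the observation: (x - mu) = (-3, -1).

Step 2 — invert Sigma. det(Sigma) = 17·10 - (2)² = 166.
  Sigma^{-1} = (1/det) · [[d, -b], [-b, a]] = [[0.0602, -0.012],
 [-0.012, 0.1024]].

Step 3 — form the quadratic (x - mu)^T · Sigma^{-1} · (x - mu):
  Sigma^{-1} · (x - mu) = (-0.1687, -0.0663).
  (x - mu)^T · [Sigma^{-1} · (x - mu)] = (-3)·(-0.1687) + (-1)·(-0.0663) = 0.5723.

Step 4 — take square root: d = √(0.5723) ≈ 0.7565.

d(x, mu) = √(0.5723) ≈ 0.7565


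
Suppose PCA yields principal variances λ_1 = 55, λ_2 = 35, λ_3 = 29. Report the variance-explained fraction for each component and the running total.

Step 1 — total variance = trace(Sigma) = Σ λ_i = 55 + 35 + 29 = 119.

Step 2 — fraction explained by component i = λ_i / Σ λ:
  PC1: 55/119 = 0.4622
  PC2: 35/119 = 0.2941
  PC3: 29/119 = 0.2437

Step 3 — cumulative fraction after k components = (λ_1 + ... + λ_k) / Σ λ:
  k = 1: 55/119 = 0.4622
  k = 2: (55 + 35)/119 = 90/119 = 0.7563
  k = 3: (55 + 35 + 29)/119 = 119/119 = 1

Summary (fraction, with percent):

explained: PC1 0.4622 (46.22%), PC2 0.2941 (29.41%), PC3 0.2437 (24.37%);  cumulative: 0.4622, 0.7563, 1


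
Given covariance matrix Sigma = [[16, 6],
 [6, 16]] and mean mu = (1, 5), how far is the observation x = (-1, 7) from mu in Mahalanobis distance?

Step 1 — centre the observation: (x - mu) = (-2, 2).

Step 2 — invert Sigma. det(Sigma) = 16·16 - (6)² = 220.
  Sigma^{-1} = (1/det) · [[d, -b], [-b, a]] = [[0.0727, -0.0273],
 [-0.0273, 0.0727]].

Step 3 — form the quadratic (x - mu)^T · Sigma^{-1} · (x - mu):
  Sigma^{-1} · (x - mu) = (-0.2, 0.2).
  (x - mu)^T · [Sigma^{-1} · (x - mu)] = (-2)·(-0.2) + (2)·(0.2) = 0.8.

Step 4 — take square root: d = √(0.8) ≈ 0.8944.

d(x, mu) = √(0.8) ≈ 0.8944


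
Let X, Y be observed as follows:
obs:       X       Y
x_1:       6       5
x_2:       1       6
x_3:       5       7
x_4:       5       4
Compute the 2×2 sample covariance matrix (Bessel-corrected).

Step 1 — column means:
  mean(X) = (6 + 1 + 5 + 5) / 4 = 17/4 = 4.25
  mean(Y) = (5 + 6 + 7 + 4) / 4 = 22/4 = 5.5

Step 2 — sample covariance S[i,j] = (1/(n-1)) · Σ_k (x_{k,i} - mean_i) · (x_{k,j} - mean_j), with n-1 = 3.
  S[X,X] = ((1.75)·(1.75) + (-3.25)·(-3.25) + (0.75)·(0.75) + (0.75)·(0.75)) / 3 = 14.75/3 = 4.9167
  S[X,Y] = ((1.75)·(-0.5) + (-3.25)·(0.5) + (0.75)·(1.5) + (0.75)·(-1.5)) / 3 = -2.5/3 = -0.8333
  S[Y,Y] = ((-0.5)·(-0.5) + (0.5)·(0.5) + (1.5)·(1.5) + (-1.5)·(-1.5)) / 3 = 5/3 = 1.6667

S is symmetric (S[j,i] = S[i,j]). Assembling:

S = [[4.9167, -0.8333],
 [-0.8333, 1.6667]]


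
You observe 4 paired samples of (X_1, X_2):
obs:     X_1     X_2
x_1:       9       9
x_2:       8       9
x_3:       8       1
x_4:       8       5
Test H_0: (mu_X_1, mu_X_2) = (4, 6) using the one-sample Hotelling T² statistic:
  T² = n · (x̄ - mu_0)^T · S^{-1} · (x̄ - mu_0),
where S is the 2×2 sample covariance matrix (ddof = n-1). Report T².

Step 1 — sample mean vector:
  mean(X_1) = (9 + 8 + 8 + 8) / 4 = 33/4 = 8.25
  mean(X_2) = (9 + 9 + 1 + 5) / 4 = 24/4 = 6
  x̄ = (8.25, 6),  deviation x̄ - mu_0 = (8.25, 6) - (4, 6) = (4.25, 0).

Step 2 — sample covariance matrix, S[i,j] = (1/(n-1)) · Σ_k (x_{k,i} - mean_i) · (x_{k,j} - mean_j), divisor n-1 = 3:
  S[X_1,X_1] = ((0.75)·(0.75) + (-0.25)·(-0.25) + (-0.25)·(-0.25) + (-0.25)·(-0.25)) / 3 = 0.75/3 = 0.25
  S[X_1,X_2] = ((0.75)·(3) + (-0.25)·(3) + (-0.25)·(-5) + (-0.25)·(-1)) / 3 = 3/3 = 1
  S[X_2,X_2] = ((3)·(3) + (3)·(3) + (-5)·(-5) + (-1)·(-1)) / 3 = 44/3 = 14.6667
  S = [[0.25, 1],
 [1, 14.6667]].

Step 3 — invert S. det(S) = 0.25·14.6667 - (1)² = 2.6667.
  S^{-1} = (1/det) · [[d, -b], [-b, a]] = [[5.5, -0.375],
 [-0.375, 0.0938]].

Step 4 — quadratic form (x̄ - mu_0)^T · S^{-1} · (x̄ - mu_0):
  S^{-1} · (x̄ - mu_0) = (23.375, -1.5938),
  (x̄ - mu_0)^T · [...] = (4.25)·(23.375) + (0)·(-1.5938) = 99.3438.

Step 5 — scale by n: T² = 4 · 99.3438 = 397.375.

T² ≈ 397.375


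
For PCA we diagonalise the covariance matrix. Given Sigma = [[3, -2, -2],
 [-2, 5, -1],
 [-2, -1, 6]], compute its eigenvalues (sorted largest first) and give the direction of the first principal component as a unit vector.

Step 1 — characteristic polynomial p(λ) = det(λI - Sigma) = λ³ - tr·λ² + c_1·λ - det, where tr = trace, c_1 = sum of the principal 2×2 minors, det = det(Sigma):
  tr = 3 + 5 + 6 = 14,
  c_1 = (3·5 - (-2)²) + (3·6 - (-2)²) + (5·6 - (-1)²) = 11 + 14 + 29 = 54,
  det = 3·(5·6 - (-1)²) - (-2)·((-2)·6 - (-1)·(-2)) + (-2)·((-2)·(-1) - 5·(-2)) = 3·(29) - (-2)·(-14) + (-2)·(12) = 35.
  So p(λ) = λ³ - 14λ² + 54λ - 35.
Step 2 — look for an integer root (rational root theorem: any rational root is an integer divisor of 35). Testing λ = 7:
  p(7) = 343 - 686 + 378 - 35 = 0  ✓
  Dividing out (λ - 7): p(λ) = (λ - 7)(λ² - 7λ + 5).
Step 3 — remaining eigenvalues from the quadratic λ² - 7λ + 5 = 0:
  Δ = 7² - 4·5 = 49 - 20 = 29,  λ = (7 ± √29)/2 = (7 ± 5.3852)/2 ≈ 6.1926 or 0.8074.
  Sorted: λ_1 = 7,  λ_2 = 6.1926,  λ_3 = 0.8074  (check: sum = 14 = tr ✓).

Step 4 — unit eigenvector for λ_1 = 7: v spans the null space of (Sigma - λ_1 I), whose rows are
  r_1 = (-4, -2, -2),  r_2 = (-2, -2, -1),  r_3 = (-2, -1, -1).
  v is orthogonal to every row, so take v ∝ r_1 × r_2 = ((-2)·(-1) - (-2)·(-2), (-2)·(-2) - (-4)·(-1), (-4)·(-2) - (-2)·(-2)) = (-2, 0, 4).
  Rescale (divide by 2; multiply by -1 so the first nonzero entry is positive): u = (1, 0, -2).
  ||u|| = √((1)² + (0)² + (-2)²) = √(5) ≈ 2.2361,  v_1 = u/||u|| ≈ (0.4472, 0, -0.8944) (||v_1|| = 1).

λ_1 = 7,  λ_2 = 6.1926,  λ_3 = 0.8074;  v_1 ≈ (0.4472, 0, -0.8944)


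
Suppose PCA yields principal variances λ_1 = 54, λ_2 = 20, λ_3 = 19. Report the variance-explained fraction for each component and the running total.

Step 1 — total variance = trace(Sigma) = Σ λ_i = 54 + 20 + 19 = 93.

Step 2 — fraction explained by component i = λ_i / Σ λ:
  PC1: 54/93 = 0.5806
  PC2: 20/93 = 0.2151
  PC3: 19/93 = 0.2043

Step 3 — cumulative fraction after k components = (λ_1 + ... + λ_k) / Σ λ:
  k = 1: 54/93 = 0.5806
  k = 2: (54 + 20)/93 = 74/93 = 0.7957
  k = 3: (54 + 20 + 19)/93 = 93/93 = 1

Summary (fraction, with percent):

explained: PC1 0.5806 (58.06%), PC2 0.2151 (21.51%), PC3 0.2043 (20.43%);  cumulative: 0.5806, 0.7957, 1


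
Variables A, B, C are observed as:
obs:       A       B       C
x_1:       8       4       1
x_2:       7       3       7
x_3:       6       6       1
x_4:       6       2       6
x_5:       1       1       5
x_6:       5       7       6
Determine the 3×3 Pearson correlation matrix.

Step 1 — column means:
  mean(A) = (8 + 7 + 6 + 6 + 1 + 5) / 6 = 33/6 = 5.5
  mean(B) = (4 + 3 + 6 + 2 + 1 + 7) / 6 = 23/6 = 3.8333
  mean(C) = (1 + 7 + 1 + 6 + 5 + 6) / 6 = 26/6 = 4.3333

Step 2 — sample variances and covariances s[i,j] = (1/(n-1)) · Σ_k (x_{k,i} - mean_i) · (x_{k,j} - mean_j), with n-1 = 5:
  s[A,A] = ((2.5)·(2.5) + (1.5)·(1.5) + (0.5)·(0.5) + (0.5)·(0.5) + (-4.5)·(-4.5) + (-0.5)·(-0.5)) / 5 = 29.5/5 = 5.9
  s[A,B] = ((2.5)·(0.1667) + (1.5)·(-0.8333) + (0.5)·(2.1667) + (0.5)·(-1.8333) + (-4.5)·(-2.8333) + (-0.5)·(3.1667)) / 5 = 10.5/5 = 2.1
  s[A,C] = ((2.5)·(-3.3333) + (1.5)·(2.6667) + (0.5)·(-3.3333) + (0.5)·(1.6667) + (-4.5)·(0.6667) + (-0.5)·(1.6667)) / 5 = -9/5 = -1.8
  s[B,B] = ((0.1667)·(0.1667) + (-0.8333)·(-0.8333) + (2.1667)·(2.1667) + (-1.8333)·(-1.8333) + (-2.8333)·(-2.8333) + (3.1667)·(3.1667)) / 5 = 26.8333/5 = 5.3667
  s[B,C] = ((0.1667)·(-3.3333) + (-0.8333)·(2.6667) + (2.1667)·(-3.3333) + (-1.8333)·(1.6667) + (-2.8333)·(0.6667) + (3.1667)·(1.6667)) / 5 = -9.6667/5 = -1.9333
  s[C,C] = ((-3.3333)·(-3.3333) + (2.6667)·(2.6667) + (-3.3333)·(-3.3333) + (1.6667)·(1.6667) + (0.6667)·(0.6667) + (1.6667)·(1.6667)) / 5 = 35.3333/5 = 7.0667
  Sample standard deviations s_i = √(s[i,i]):
  s(A) = √(5.9) = 2.429
  s(B) = √(5.3667) = 2.3166
  s(C) = √(7.0667) = 2.6583

Step 3 — r_{ij} = s_{ij} / (s_i · s_j):
  r[A,A] = 1 (diagonal).
  r[A,B] = 2.1 / (2.429 · 2.3166) = 2.1 / 5.627 = 0.3732
  r[A,C] = -1.8 / (2.429 · 2.6583) = -1.8 / 6.457 = -0.2788
  r[B,B] = 1 (diagonal).
  r[B,C] = -1.9333 / (2.3166 · 2.6583) = -1.9333 / 6.1583 = -0.3139
  r[C,C] = 1 (diagonal).

R is symmetric with unit diagonal. Assembling:

R = [[1, 0.3732, -0.2788],
 [0.3732, 1, -0.3139],
 [-0.2788, -0.3139, 1]]


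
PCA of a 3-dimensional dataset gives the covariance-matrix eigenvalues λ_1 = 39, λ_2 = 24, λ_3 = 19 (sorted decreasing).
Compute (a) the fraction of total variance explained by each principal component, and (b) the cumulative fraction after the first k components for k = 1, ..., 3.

Step 1 — total variance = trace(Sigma) = Σ λ_i = 39 + 24 + 19 = 82.

Step 2 — fraction explained by component i = λ_i / Σ λ:
  PC1: 39/82 = 0.4756
  PC2: 24/82 = 0.2927
  PC3: 19/82 = 0.2317

Step 3 — cumulative fraction after k components = (λ_1 + ... + λ_k) / Σ λ:
  k = 1: 39/82 = 0.4756
  k = 2: (39 + 24)/82 = 63/82 = 0.7683
  k = 3: (39 + 24 + 19)/82 = 82/82 = 1

Summary (fraction, with percent):

explained: PC1 0.4756 (47.56%), PC2 0.2927 (29.27%), PC3 0.2317 (23.17%);  cumulative: 0.4756, 0.7683, 1


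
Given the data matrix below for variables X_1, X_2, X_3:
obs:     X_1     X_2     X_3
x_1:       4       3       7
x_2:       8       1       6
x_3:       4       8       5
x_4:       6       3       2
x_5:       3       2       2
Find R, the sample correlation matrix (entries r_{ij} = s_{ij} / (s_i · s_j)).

Step 1 — column means:
  mean(X_1) = (4 + 8 + 4 + 6 + 3) / 5 = 25/5 = 5
  mean(X_2) = (3 + 1 + 8 + 3 + 2) / 5 = 17/5 = 3.4
  mean(X_3) = (7 + 6 + 5 + 2 + 2) / 5 = 22/5 = 4.4

Step 2 — sample variances and covariances s[i,j] = (1/(n-1)) · Σ_k (x_{k,i} - mean_i) · (x_{k,j} - mean_j), with n-1 = 4:
  s[X_1,X_1] = ((-1)·(-1) + (3)·(3) + (-1)·(-1) + (1)·(1) + (-2)·(-2)) / 4 = 16/4 = 4
  s[X_1,X_2] = ((-1)·(-0.4) + (3)·(-2.4) + (-1)·(4.6) + (1)·(-0.4) + (-2)·(-1.4)) / 4 = -9/4 = -2.25
  s[X_1,X_3] = ((-1)·(2.6) + (3)·(1.6) + (-1)·(0.6) + (1)·(-2.4) + (-2)·(-2.4)) / 4 = 4/4 = 1
  s[X_2,X_2] = ((-0.4)·(-0.4) + (-2.4)·(-2.4) + (4.6)·(4.6) + (-0.4)·(-0.4) + (-1.4)·(-1.4)) / 4 = 29.2/4 = 7.3
  s[X_2,X_3] = ((-0.4)·(2.6) + (-2.4)·(1.6) + (4.6)·(0.6) + (-0.4)·(-2.4) + (-1.4)·(-2.4)) / 4 = 2.2/4 = 0.55
  s[X_3,X_3] = ((2.6)·(2.6) + (1.6)·(1.6) + (0.6)·(0.6) + (-2.4)·(-2.4) + (-2.4)·(-2.4)) / 4 = 21.2/4 = 5.3
  Sample standard deviations s_i = √(s[i,i]):
  s(X_1) = √(4) = 2
  s(X_2) = √(7.3) = 2.7019
  s(X_3) = √(5.3) = 2.3022

Step 3 — r_{ij} = s_{ij} / (s_i · s_j):
  r[X_1,X_1] = 1 (diagonal).
  r[X_1,X_2] = -2.25 / (2 · 2.7019) = -2.25 / 5.4037 = -0.4164
  r[X_1,X_3] = 1 / (2 · 2.3022) = 1 / 4.6043 = 0.2172
  r[X_2,X_2] = 1 (diagonal).
  r[X_2,X_3] = 0.55 / (2.7019 · 2.3022) = 0.55 / 6.2201 = 0.0884
  r[X_3,X_3] = 1 (diagonal).

R is symmetric with unit diagonal. Assembling:

R = [[1, -0.4164, 0.2172],
 [-0.4164, 1, 0.0884],
 [0.2172, 0.0884, 1]]


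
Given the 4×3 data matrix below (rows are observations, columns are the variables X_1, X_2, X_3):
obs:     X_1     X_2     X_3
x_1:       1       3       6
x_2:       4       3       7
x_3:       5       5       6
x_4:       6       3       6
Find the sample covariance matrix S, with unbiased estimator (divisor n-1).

Step 1 — column means:
  mean(X_1) = (1 + 4 + 5 + 6) / 4 = 16/4 = 4
  mean(X_2) = (3 + 3 + 5 + 3) / 4 = 14/4 = 3.5
  mean(X_3) = (6 + 7 + 6 + 6) / 4 = 25/4 = 6.25

Step 2 — sample covariance S[i,j] = (1/(n-1)) · Σ_k (x_{k,i} - mean_i) · (x_{k,j} - mean_j), with n-1 = 3.
  S[X_1,X_1] = ((-3)·(-3) + (0)·(0) + (1)·(1) + (2)·(2)) / 3 = 14/3 = 4.6667
  S[X_1,X_2] = ((-3)·(-0.5) + (0)·(-0.5) + (1)·(1.5) + (2)·(-0.5)) / 3 = 2/3 = 0.6667
  S[X_1,X_3] = ((-3)·(-0.25) + (0)·(0.75) + (1)·(-0.25) + (2)·(-0.25)) / 3 = 0/3 = 0
  S[X_2,X_2] = ((-0.5)·(-0.5) + (-0.5)·(-0.5) + (1.5)·(1.5) + (-0.5)·(-0.5)) / 3 = 3/3 = 1
  S[X_2,X_3] = ((-0.5)·(-0.25) + (-0.5)·(0.75) + (1.5)·(-0.25) + (-0.5)·(-0.25)) / 3 = -0.5/3 = -0.1667
  S[X_3,X_3] = ((-0.25)·(-0.25) + (0.75)·(0.75) + (-0.25)·(-0.25) + (-0.25)·(-0.25)) / 3 = 0.75/3 = 0.25

S is symmetric (S[j,i] = S[i,j]). Assembling:

S = [[4.6667, 0.6667, 0],
 [0.6667, 1, -0.1667],
 [0, -0.1667, 0.25]]


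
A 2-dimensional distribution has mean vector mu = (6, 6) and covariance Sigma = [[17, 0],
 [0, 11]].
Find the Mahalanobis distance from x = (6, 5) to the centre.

Step 1 — centre the observation: (x - mu) = (0, -1).

Step 2 — invert Sigma. det(Sigma) = 17·11 - (0)² = 187.
  Sigma^{-1} = (1/det) · [[d, -b], [-b, a]] = [[0.0588, 0],
 [0, 0.0909]].

Step 3 — form the quadratic (x - mu)^T · Sigma^{-1} · (x - mu):
  Sigma^{-1} · (x - mu) = (0, -0.0909).
  (x - mu)^T · [Sigma^{-1} · (x - mu)] = (0)·(0) + (-1)·(-0.0909) = 0.0909.

Step 4 — take square root: d = √(0.0909) ≈ 0.3015.

d(x, mu) = √(0.0909) ≈ 0.3015


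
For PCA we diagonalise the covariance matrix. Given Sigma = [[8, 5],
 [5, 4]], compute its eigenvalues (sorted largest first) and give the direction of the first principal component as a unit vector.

Step 1 — characteristic polynomial of 2×2 Sigma:
  det(Sigma - λI) = λ² - trace · λ + det = 0.
  trace = 8 + 4 = 12, det = 8·4 - (5)² = 7.
Step 2 — discriminant:
  Δ = trace² - 4·det = 144 - 28 = 116.
Step 3 — eigenvalues:
  λ = (trace ± √Δ)/2 = (12 ± 10.7703)/2,
  λ_1 = 11.3852,  λ_2 = 0.6148.

Step 4 — unit eigenvector for λ_1: solve (Sigma - λ_1 I)v = 0. First row:
  (8 - 11.3852)·v_x + (5)·v_y = 0, i.e. (-3.3852)·v_x + (5)·v_y = 0,
  so v ∝ (b, λ_1 - a) = (5, 3.3852) = u.
  ||u|| = √((5)² + (3.3852)²) = √(36.4593) ≈ 6.0382,
  v_1 = u/||u|| ≈ (0.8281, 0.5606) (||v_1|| = 1).

λ_1 = 11.3852,  λ_2 = 0.6148;  v_1 ≈ (0.8281, 0.5606)


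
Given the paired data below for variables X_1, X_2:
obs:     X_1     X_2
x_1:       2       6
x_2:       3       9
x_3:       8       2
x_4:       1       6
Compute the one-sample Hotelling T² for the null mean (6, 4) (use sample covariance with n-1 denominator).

Step 1 — sample mean vector:
  mean(X_1) = (2 + 3 + 8 + 1) / 4 = 14/4 = 3.5
  mean(X_2) = (6 + 9 + 2 + 6) / 4 = 23/4 = 5.75
  x̄ = (3.5, 5.75),  deviation x̄ - mu_0 = (3.5, 5.75) - (6, 4) = (-2.5, 1.75).

Step 2 — sample covariance matrix, S[i,j] = (1/(n-1)) · Σ_k (x_{k,i} - mean_i) · (x_{k,j} - mean_j), divisor n-1 = 3:
  S[X_1,X_1] = ((-1.5)·(-1.5) + (-0.5)·(-0.5) + (4.5)·(4.5) + (-2.5)·(-2.5)) / 3 = 29/3 = 9.6667
  S[X_1,X_2] = ((-1.5)·(0.25) + (-0.5)·(3.25) + (4.5)·(-3.75) + (-2.5)·(0.25)) / 3 = -19.5/3 = -6.5
  S[X_2,X_2] = ((0.25)·(0.25) + (3.25)·(3.25) + (-3.75)·(-3.75) + (0.25)·(0.25)) / 3 = 24.75/3 = 8.25
  S = [[9.6667, -6.5],
 [-6.5, 8.25]].

Step 3 — invert S. det(S) = 9.6667·8.25 - (-6.5)² = 37.5.
  S^{-1} = (1/det) · [[d, -b], [-b, a]] = [[0.22, 0.1733],
 [0.1733, 0.2578]].

Step 4 — quadratic form (x̄ - mu_0)^T · S^{-1} · (x̄ - mu_0):
  S^{-1} · (x̄ - mu_0) = (-0.2467, 0.0178),
  (x̄ - mu_0)^T · [...] = (-2.5)·(-0.2467) + (1.75)·(0.0178) = 0.6478.

Step 5 — scale by n: T² = 4 · 0.6478 = 2.5911.

T² ≈ 2.5911


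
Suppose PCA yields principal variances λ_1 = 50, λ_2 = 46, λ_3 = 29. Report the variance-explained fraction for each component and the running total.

Step 1 — total variance = trace(Sigma) = Σ λ_i = 50 + 46 + 29 = 125.

Step 2 — fraction explained by component i = λ_i / Σ λ:
  PC1: 50/125 = 0.4
  PC2: 46/125 = 0.368
  PC3: 29/125 = 0.232

Step 3 — cumulative fraction after k components = (λ_1 + ... + λ_k) / Σ λ:
  k = 1: 50/125 = 0.4
  k = 2: (50 + 46)/125 = 96/125 = 0.768
  k = 3: (50 + 46 + 29)/125 = 125/125 = 1

Summary (fraction, with percent):

explained: PC1 0.4 (40%), PC2 0.368 (36.8%), PC3 0.232 (23.2%);  cumulative: 0.4, 0.768, 1


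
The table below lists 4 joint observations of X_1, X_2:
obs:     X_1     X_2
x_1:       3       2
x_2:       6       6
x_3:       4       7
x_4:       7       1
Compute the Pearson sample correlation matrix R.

Step 1 — column means:
  mean(X_1) = (3 + 6 + 4 + 7) / 4 = 20/4 = 5
  mean(X_2) = (2 + 6 + 7 + 1) / 4 = 16/4 = 4

Step 2 — sample variances and covariances s[i,j] = (1/(n-1)) · Σ_k (x_{k,i} - mean_i) · (x_{k,j} - mean_j), with n-1 = 3:
  s[X_1,X_1] = ((-2)·(-2) + (1)·(1) + (-1)·(-1) + (2)·(2)) / 3 = 10/3 = 3.3333
  s[X_1,X_2] = ((-2)·(-2) + (1)·(2) + (-1)·(3) + (2)·(-3)) / 3 = -3/3 = -1
  s[X_2,X_2] = ((-2)·(-2) + (2)·(2) + (3)·(3) + (-3)·(-3)) / 3 = 26/3 = 8.6667
  Sample standard deviations s_i = √(s[i,i]):
  s(X_1) = √(3.3333) = 1.8257
  s(X_2) = √(8.6667) = 2.9439

Step 3 — r_{ij} = s_{ij} / (s_i · s_j):
  r[X_1,X_1] = 1 (diagonal).
  r[X_1,X_2] = -1 / (1.8257 · 2.9439) = -1 / 5.3748 = -0.1861
  r[X_2,X_2] = 1 (diagonal).

R is symmetric with unit diagonal. Assembling:

R = [[1, -0.1861],
 [-0.1861, 1]]


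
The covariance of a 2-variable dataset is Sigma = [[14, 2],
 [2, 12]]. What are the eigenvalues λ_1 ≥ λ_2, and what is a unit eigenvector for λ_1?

Step 1 — characteristic polynomial of 2×2 Sigma:
  det(Sigma - λI) = λ² - trace · λ + det = 0.
  trace = 14 + 12 = 26, det = 14·12 - (2)² = 164.
Step 2 — discriminant:
  Δ = trace² - 4·det = 676 - 656 = 20.
Step 3 — eigenvalues:
  λ = (trace ± √Δ)/2 = (26 ± 4.4721)/2,
  λ_1 = 15.2361,  λ_2 = 10.7639.

Step 4 — unit eigenvector for λ_1: solve (Sigma - λ_1 I)v = 0. First row:
  (14 - 15.2361)·v_x + (2)·v_y = 0, i.e. (-1.2361)·v_x + (2)·v_y = 0,
  so v ∝ (b, λ_1 - a) = (2, 1.2361) = u.
  ||u|| = √((2)² + (1.2361)²) = √(5.5279) ≈ 2.3511,
  v_1 = u/||u|| ≈ (0.8507, 0.5257) (||v_1|| = 1).

λ_1 = 15.2361,  λ_2 = 10.7639;  v_1 ≈ (0.8507, 0.5257)


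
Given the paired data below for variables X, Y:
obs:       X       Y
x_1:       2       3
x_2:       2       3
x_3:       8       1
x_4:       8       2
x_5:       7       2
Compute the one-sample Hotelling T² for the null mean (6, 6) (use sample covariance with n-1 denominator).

Step 1 — sample mean vector:
  mean(X) = (2 + 2 + 8 + 8 + 7) / 5 = 27/5 = 5.4
  mean(Y) = (3 + 3 + 1 + 2 + 2) / 5 = 11/5 = 2.2
  x̄ = (5.4, 2.2),  deviation x̄ - mu_0 = (5.4, 2.2) - (6, 6) = (-0.6, -3.8).

Step 2 — sample covariance matrix, S[i,j] = (1/(n-1)) · Σ_k (x_{k,i} - mean_i) · (x_{k,j} - mean_j), divisor n-1 = 4:
  S[X,X] = ((-3.4)·(-3.4) + (-3.4)·(-3.4) + (2.6)·(2.6) + (2.6)·(2.6) + (1.6)·(1.6)) / 4 = 39.2/4 = 9.8
  S[X,Y] = ((-3.4)·(0.8) + (-3.4)·(0.8) + (2.6)·(-1.2) + (2.6)·(-0.2) + (1.6)·(-0.2)) / 4 = -9.4/4 = -2.35
  S[Y,Y] = ((0.8)·(0.8) + (0.8)·(0.8) + (-1.2)·(-1.2) + (-0.2)·(-0.2) + (-0.2)·(-0.2)) / 4 = 2.8/4 = 0.7
  S = [[9.8, -2.35],
 [-2.35, 0.7]].

Step 3 — invert S. det(S) = 9.8·0.7 - (-2.35)² = 1.3375.
  S^{-1} = (1/det) · [[d, -b], [-b, a]] = [[0.5234, 1.757],
 [1.757, 7.3271]].

Step 4 — quadratic form (x̄ - mu_0)^T · S^{-1} · (x̄ - mu_0):
  S^{-1} · (x̄ - mu_0) = (-6.9907, -28.8972),
  (x̄ - mu_0)^T · [...] = (-0.6)·(-6.9907) + (-3.8)·(-28.8972) = 114.0037.

Step 5 — scale by n: T² = 5 · 114.0037 = 570.0187.

T² ≈ 570.0187


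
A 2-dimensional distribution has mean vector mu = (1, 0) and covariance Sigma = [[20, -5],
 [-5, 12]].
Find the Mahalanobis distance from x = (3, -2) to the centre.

Step 1 — centre the observation: (x - mu) = (2, -2).

Step 2 — invert Sigma. det(Sigma) = 20·12 - (-5)² = 215.
  Sigma^{-1} = (1/det) · [[d, -b], [-b, a]] = [[0.0558, 0.0233],
 [0.0233, 0.093]].

Step 3 — form the quadratic (x - mu)^T · Sigma^{-1} · (x - mu):
  Sigma^{-1} · (x - mu) = (0.0651, -0.1395).
  (x - mu)^T · [Sigma^{-1} · (x - mu)] = (2)·(0.0651) + (-2)·(-0.1395) = 0.4093.

Step 4 — take square root: d = √(0.4093) ≈ 0.6398.

d(x, mu) = √(0.4093) ≈ 0.6398


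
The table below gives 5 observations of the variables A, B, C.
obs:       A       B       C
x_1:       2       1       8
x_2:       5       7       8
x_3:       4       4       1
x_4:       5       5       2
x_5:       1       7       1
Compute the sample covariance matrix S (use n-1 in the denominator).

Step 1 — column means:
  mean(A) = (2 + 5 + 4 + 5 + 1) / 5 = 17/5 = 3.4
  mean(B) = (1 + 7 + 4 + 5 + 7) / 5 = 24/5 = 4.8
  mean(C) = (8 + 8 + 1 + 2 + 1) / 5 = 20/5 = 4

Step 2 — sample covariance S[i,j] = (1/(n-1)) · Σ_k (x_{k,i} - mean_i) · (x_{k,j} - mean_j), with n-1 = 4.
  S[A,A] = ((-1.4)·(-1.4) + (1.6)·(1.6) + (0.6)·(0.6) + (1.6)·(1.6) + (-2.4)·(-2.4)) / 4 = 13.2/4 = 3.3
  S[A,B] = ((-1.4)·(-3.8) + (1.6)·(2.2) + (0.6)·(-0.8) + (1.6)·(0.2) + (-2.4)·(2.2)) / 4 = 3.4/4 = 0.85
  S[A,C] = ((-1.4)·(4) + (1.6)·(4) + (0.6)·(-3) + (1.6)·(-2) + (-2.4)·(-3)) / 4 = 3/4 = 0.75
  S[B,B] = ((-3.8)·(-3.8) + (2.2)·(2.2) + (-0.8)·(-0.8) + (0.2)·(0.2) + (2.2)·(2.2)) / 4 = 24.8/4 = 6.2
  S[B,C] = ((-3.8)·(4) + (2.2)·(4) + (-0.8)·(-3) + (0.2)·(-2) + (2.2)·(-3)) / 4 = -11/4 = -2.75
  S[C,C] = ((4)·(4) + (4)·(4) + (-3)·(-3) + (-2)·(-2) + (-3)·(-3)) / 4 = 54/4 = 13.5

S is symmetric (S[j,i] = S[i,j]). Assembling:

S = [[3.3, 0.85, 0.75],
 [0.85, 6.2, -2.75],
 [0.75, -2.75, 13.5]]


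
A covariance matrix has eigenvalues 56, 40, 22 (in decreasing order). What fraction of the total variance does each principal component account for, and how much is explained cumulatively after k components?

Step 1 — total variance = trace(Sigma) = Σ λ_i = 56 + 40 + 22 = 118.

Step 2 — fraction explained by component i = λ_i / Σ λ:
  PC1: 56/118 = 0.4746
  PC2: 40/118 = 0.339
  PC3: 22/118 = 0.1864

Step 3 — cumulative fraction after k components = (λ_1 + ... + λ_k) / Σ λ:
  k = 1: 56/118 = 0.4746
  k = 2: (56 + 40)/118 = 96/118 = 0.8136
  k = 3: (56 + 40 + 22)/118 = 118/118 = 1

Summary (fraction, with percent):

explained: PC1 0.4746 (47.46%), PC2 0.339 (33.9%), PC3 0.1864 (18.64%);  cumulative: 0.4746, 0.8136, 1


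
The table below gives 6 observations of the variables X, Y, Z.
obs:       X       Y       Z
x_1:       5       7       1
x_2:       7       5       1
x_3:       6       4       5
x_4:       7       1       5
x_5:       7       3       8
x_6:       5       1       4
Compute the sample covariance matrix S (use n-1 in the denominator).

Step 1 — column means:
  mean(X) = (5 + 7 + 6 + 7 + 7 + 5) / 6 = 37/6 = 6.1667
  mean(Y) = (7 + 5 + 4 + 1 + 3 + 1) / 6 = 21/6 = 3.5
  mean(Z) = (1 + 1 + 5 + 5 + 8 + 4) / 6 = 24/6 = 4

Step 2 — sample covariance S[i,j] = (1/(n-1)) · Σ_k (x_{k,i} - mean_i) · (x_{k,j} - mean_j), with n-1 = 5.
  S[X,X] = ((-1.1667)·(-1.1667) + (0.8333)·(0.8333) + (-0.1667)·(-0.1667) + (0.8333)·(0.8333) + (0.8333)·(0.8333) + (-1.1667)·(-1.1667)) / 5 = 4.8333/5 = 0.9667
  S[X,Y] = ((-1.1667)·(3.5) + (0.8333)·(1.5) + (-0.1667)·(0.5) + (0.8333)·(-2.5) + (0.8333)·(-0.5) + (-1.1667)·(-2.5)) / 5 = -2.5/5 = -0.5
  S[X,Z] = ((-1.1667)·(-3) + (0.8333)·(-3) + (-0.1667)·(1) + (0.8333)·(1) + (0.8333)·(4) + (-1.1667)·(0)) / 5 = 5/5 = 1
  S[Y,Y] = ((3.5)·(3.5) + (1.5)·(1.5) + (0.5)·(0.5) + (-2.5)·(-2.5) + (-0.5)·(-0.5) + (-2.5)·(-2.5)) / 5 = 27.5/5 = 5.5
  S[Y,Z] = ((3.5)·(-3) + (1.5)·(-3) + (0.5)·(1) + (-2.5)·(1) + (-0.5)·(4) + (-2.5)·(0)) / 5 = -19/5 = -3.8
  S[Z,Z] = ((-3)·(-3) + (-3)·(-3) + (1)·(1) + (1)·(1) + (4)·(4) + (0)·(0)) / 5 = 36/5 = 7.2

S is symmetric (S[j,i] = S[i,j]). Assembling:

S = [[0.9667, -0.5, 1],
 [-0.5, 5.5, -3.8],
 [1, -3.8, 7.2]]


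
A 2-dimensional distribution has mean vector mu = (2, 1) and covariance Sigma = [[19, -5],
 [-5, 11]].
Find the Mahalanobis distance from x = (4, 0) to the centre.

Step 1 — centre the observation: (x - mu) = (2, -1).

Step 2 — invert Sigma. det(Sigma) = 19·11 - (-5)² = 184.
  Sigma^{-1} = (1/det) · [[d, -b], [-b, a]] = [[0.0598, 0.0272],
 [0.0272, 0.1033]].

Step 3 — form the quadratic (x - mu)^T · Sigma^{-1} · (x - mu):
  Sigma^{-1} · (x - mu) = (0.0924, -0.0489).
  (x - mu)^T · [Sigma^{-1} · (x - mu)] = (2)·(0.0924) + (-1)·(-0.0489) = 0.2337.

Step 4 — take square root: d = √(0.2337) ≈ 0.4834.

d(x, mu) = √(0.2337) ≈ 0.4834


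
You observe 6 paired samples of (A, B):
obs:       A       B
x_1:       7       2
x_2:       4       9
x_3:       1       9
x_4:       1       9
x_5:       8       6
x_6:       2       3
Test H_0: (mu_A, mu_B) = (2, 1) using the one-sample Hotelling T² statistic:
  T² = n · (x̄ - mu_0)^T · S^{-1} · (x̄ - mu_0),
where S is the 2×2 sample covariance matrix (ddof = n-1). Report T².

Step 1 — sample mean vector:
  mean(A) = (7 + 4 + 1 + 1 + 8 + 2) / 6 = 23/6 = 3.8333
  mean(B) = (2 + 9 + 9 + 9 + 6 + 3) / 6 = 38/6 = 6.3333
  x̄ = (3.8333, 6.3333),  deviation x̄ - mu_0 = (3.8333, 6.3333) - (2, 1) = (1.8333, 5.3333).

Step 2 — sample covariance matrix, S[i,j] = (1/(n-1)) · Σ_k (x_{k,i} - mean_i) · (x_{k,j} - mean_j), divisor n-1 = 5:
  S[A,A] = ((3.1667)·(3.1667) + (0.1667)·(0.1667) + (-2.8333)·(-2.8333) + (-2.8333)·(-2.8333) + (4.1667)·(4.1667) + (-1.8333)·(-1.8333)) / 5 = 46.8333/5 = 9.3667
  S[A,B] = ((3.1667)·(-4.3333) + (0.1667)·(2.6667) + (-2.8333)·(2.6667) + (-2.8333)·(2.6667) + (4.1667)·(-0.3333) + (-1.8333)·(-3.3333)) / 5 = -23.6667/5 = -4.7333
  S[B,B] = ((-4.3333)·(-4.3333) + (2.6667)·(2.6667) + (2.6667)·(2.6667) + (2.6667)·(2.6667) + (-0.3333)·(-0.3333) + (-3.3333)·(-3.3333)) / 5 = 51.3333/5 = 10.2667
  S = [[9.3667, -4.7333],
 [-4.7333, 10.2667]].

Step 3 — invert S. det(S) = 9.3667·10.2667 - (-4.7333)² = 73.76.
  S^{-1} = (1/det) · [[d, -b], [-b, a]] = [[0.1392, 0.0642],
 [0.0642, 0.127]].

Step 4 — quadratic form (x̄ - mu_0)^T · S^{-1} · (x̄ - mu_0):
  S^{-1} · (x̄ - mu_0) = (0.5974, 0.7949),
  (x̄ - mu_0)^T · [...] = (1.8333)·(0.5974) + (5.3333)·(0.7949) = 5.3349.

Step 5 — scale by n: T² = 6 · 5.3349 = 32.0092.

T² ≈ 32.0092


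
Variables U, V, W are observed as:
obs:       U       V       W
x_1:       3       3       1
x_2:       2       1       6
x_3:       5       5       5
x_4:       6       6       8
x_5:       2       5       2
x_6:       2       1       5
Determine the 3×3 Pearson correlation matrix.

Step 1 — column means:
  mean(U) = (3 + 2 + 5 + 6 + 2 + 2) / 6 = 20/6 = 3.3333
  mean(V) = (3 + 1 + 5 + 6 + 5 + 1) / 6 = 21/6 = 3.5
  mean(W) = (1 + 6 + 5 + 8 + 2 + 5) / 6 = 27/6 = 4.5

Step 2 — sample variances and covariances s[i,j] = (1/(n-1)) · Σ_k (x_{k,i} - mean_i) · (x_{k,j} - mean_j), with n-1 = 5:
  s[U,U] = ((-0.3333)·(-0.3333) + (-1.3333)·(-1.3333) + (1.6667)·(1.6667) + (2.6667)·(2.6667) + (-1.3333)·(-1.3333) + (-1.3333)·(-1.3333)) / 5 = 15.3333/5 = 3.0667
  s[U,V] = ((-0.3333)·(-0.5) + (-1.3333)·(-2.5) + (1.6667)·(1.5) + (2.6667)·(2.5) + (-1.3333)·(1.5) + (-1.3333)·(-2.5)) / 5 = 14/5 = 2.8
  s[U,W] = ((-0.3333)·(-3.5) + (-1.3333)·(1.5) + (1.6667)·(0.5) + (2.6667)·(3.5) + (-1.3333)·(-2.5) + (-1.3333)·(0.5)) / 5 = 12/5 = 2.4
  s[V,V] = ((-0.5)·(-0.5) + (-2.5)·(-2.5) + (1.5)·(1.5) + (2.5)·(2.5) + (1.5)·(1.5) + (-2.5)·(-2.5)) / 5 = 23.5/5 = 4.7
  s[V,W] = ((-0.5)·(-3.5) + (-2.5)·(1.5) + (1.5)·(0.5) + (2.5)·(3.5) + (1.5)·(-2.5) + (-2.5)·(0.5)) / 5 = 2.5/5 = 0.5
  s[W,W] = ((-3.5)·(-3.5) + (1.5)·(1.5) + (0.5)·(0.5) + (3.5)·(3.5) + (-2.5)·(-2.5) + (0.5)·(0.5)) / 5 = 33.5/5 = 6.7
  Sample standard deviations s_i = √(s[i,i]):
  s(U) = √(3.0667) = 1.7512
  s(V) = √(4.7) = 2.1679
  s(W) = √(6.7) = 2.5884

Step 3 — r_{ij} = s_{ij} / (s_i · s_j):
  r[U,U] = 1 (diagonal).
  r[U,V] = 2.8 / (1.7512 · 2.1679) = 2.8 / 3.7965 = 0.7375
  r[U,W] = 2.4 / (1.7512 · 2.5884) = 2.4 / 4.5328 = 0.5295
  r[V,V] = 1 (diagonal).
  r[V,W] = 0.5 / (2.1679 · 2.5884) = 0.5 / 5.6116 = 0.0891
  r[W,W] = 1 (diagonal).

R is symmetric with unit diagonal. Assembling:

R = [[1, 0.7375, 0.5295],
 [0.7375, 1, 0.0891],
 [0.5295, 0.0891, 1]]


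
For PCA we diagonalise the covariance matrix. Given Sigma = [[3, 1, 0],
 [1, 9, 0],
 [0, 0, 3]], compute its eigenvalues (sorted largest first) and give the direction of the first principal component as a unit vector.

Step 1 — characteristic polynomial p(λ) = det(λI - Sigma) = λ³ - tr·λ² + c_1·λ - det, where tr = trace, c_1 = sum of the principal 2×2 minors, det = det(Sigma):
  tr = 3 + 9 + 3 = 15,
  c_1 = (3·9 - (1)²) + (3·3 - (0)²) + (9·3 - (0)²) = 26 + 9 + 27 = 62,
  det = 3·(9·3 - (0)²) - (1)·((1)·3 - (0)·(0)) + (0)·((1)·(0) - 9·(0)) = 3·(27) - (1)·(3) + (0)·(0) = 78.
  So p(λ) = λ³ - 15λ² + 62λ - 78.
Step 2 — look for an integer root (rational root theorem: any rational root is an integer divisor of 78). Testing λ = 3:
  p(3) = 27 - 135 + 186 - 78 = 0  ✓
  Dividing out (λ - 3): p(λ) = (λ - 3)(λ² - 12λ + 26).
Step 3 — remaining eigenvalues from the quadratic λ² - 12λ + 26 = 0:
  Δ = 12² - 4·26 = 144 - 104 = 40,  λ = (12 ± √40)/2 = (12 ± 6.3246)/2 ≈ 9.1623 or 2.8377.
  Sorted: λ_1 = 9.1623,  λ_2 = 3,  λ_3 = 2.8377  (check: sum = 15 = tr ✓).

Step 4 — unit eigenvector for λ_1 ≈ 9.1623: v spans the null space of (Sigma - λ_1 I), whose rows are
  r_1 = (-6.1623, 1, 0),  r_2 = (1, -0.1623, 0),  r_3 = (0, 0, -6.1623).
  v is orthogonal to every row, so take v ∝ r_1 × r_3 = ((1)·(-6.1623) - (0)·(0), (0)·(0) - (-6.1623)·(-6.1623), (-6.1623)·(0) - (1)·(0)) ≈ (-6.1623, -37.9737, 0).
  Rescale (multiply by -1 so the first nonzero entry is positive): u = (6.1623, 37.9737, 0).
  ||u|| = √((6.1623)² + (37.9737)² + (0)²) = √(1479.973) ≈ 38.4704,  v_1 = u/||u|| ≈ (0.1602, 0.9871, 0) (||v_1|| = 1).

λ_1 = 9.1623,  λ_2 = 3,  λ_3 = 2.8377;  v_1 ≈ (0.1602, 0.9871, 0)


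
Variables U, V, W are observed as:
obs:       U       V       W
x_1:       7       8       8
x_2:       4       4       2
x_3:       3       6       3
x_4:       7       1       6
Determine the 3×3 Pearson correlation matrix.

Step 1 — column means:
  mean(U) = (7 + 4 + 3 + 7) / 4 = 21/4 = 5.25
  mean(V) = (8 + 4 + 6 + 1) / 4 = 19/4 = 4.75
  mean(W) = (8 + 2 + 3 + 6) / 4 = 19/4 = 4.75

Step 2 — sample variances and covariances s[i,j] = (1/(n-1)) · Σ_k (x_{k,i} - mean_i) · (x_{k,j} - mean_j), with n-1 = 3:
  s[U,U] = ((1.75)·(1.75) + (-1.25)·(-1.25) + (-2.25)·(-2.25) + (1.75)·(1.75)) / 3 = 12.75/3 = 4.25
  s[U,V] = ((1.75)·(3.25) + (-1.25)·(-0.75) + (-2.25)·(1.25) + (1.75)·(-3.75)) / 3 = -2.75/3 = -0.9167
  s[U,W] = ((1.75)·(3.25) + (-1.25)·(-2.75) + (-2.25)·(-1.75) + (1.75)·(1.25)) / 3 = 15.25/3 = 5.0833
  s[V,V] = ((3.25)·(3.25) + (-0.75)·(-0.75) + (1.25)·(1.25) + (-3.75)·(-3.75)) / 3 = 26.75/3 = 8.9167
  s[V,W] = ((3.25)·(3.25) + (-0.75)·(-2.75) + (1.25)·(-1.75) + (-3.75)·(1.25)) / 3 = 5.75/3 = 1.9167
  s[W,W] = ((3.25)·(3.25) + (-2.75)·(-2.75) + (-1.75)·(-1.75) + (1.25)·(1.25)) / 3 = 22.75/3 = 7.5833
  Sample standard deviations s_i = √(s[i,i]):
  s(U) = √(4.25) = 2.0616
  s(V) = √(8.9167) = 2.9861
  s(W) = √(7.5833) = 2.7538

Step 3 — r_{ij} = s_{ij} / (s_i · s_j):
  r[U,U] = 1 (diagonal).
  r[U,V] = -0.9167 / (2.0616 · 2.9861) = -0.9167 / 6.156 = -0.1489
  r[U,W] = 5.0833 / (2.0616 · 2.7538) = 5.0833 / 5.6771 = 0.8954
  r[V,V] = 1 (diagonal).
  r[V,W] = 1.9167 / (2.9861 · 2.7538) = 1.9167 / 8.223 = 0.2331
  r[W,W] = 1 (diagonal).

R is symmetric with unit diagonal. Assembling:

R = [[1, -0.1489, 0.8954],
 [-0.1489, 1, 0.2331],
 [0.8954, 0.2331, 1]]


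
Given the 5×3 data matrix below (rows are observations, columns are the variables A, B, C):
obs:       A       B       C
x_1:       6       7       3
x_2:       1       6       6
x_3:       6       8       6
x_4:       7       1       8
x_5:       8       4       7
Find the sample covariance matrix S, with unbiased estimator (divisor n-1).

Step 1 — column means:
  mean(A) = (6 + 1 + 6 + 7 + 8) / 5 = 28/5 = 5.6
  mean(B) = (7 + 6 + 8 + 1 + 4) / 5 = 26/5 = 5.2
  mean(C) = (3 + 6 + 6 + 8 + 7) / 5 = 30/5 = 6

Step 2 — sample covariance S[i,j] = (1/(n-1)) · Σ_k (x_{k,i} - mean_i) · (x_{k,j} - mean_j), with n-1 = 4.
  S[A,A] = ((0.4)·(0.4) + (-4.6)·(-4.6) + (0.4)·(0.4) + (1.4)·(1.4) + (2.4)·(2.4)) / 4 = 29.2/4 = 7.3
  S[A,B] = ((0.4)·(1.8) + (-4.6)·(0.8) + (0.4)·(2.8) + (1.4)·(-4.2) + (2.4)·(-1.2)) / 4 = -10.6/4 = -2.65
  S[A,C] = ((0.4)·(-3) + (-4.6)·(0) + (0.4)·(0) + (1.4)·(2) + (2.4)·(1)) / 4 = 4/4 = 1
  S[B,B] = ((1.8)·(1.8) + (0.8)·(0.8) + (2.8)·(2.8) + (-4.2)·(-4.2) + (-1.2)·(-1.2)) / 4 = 30.8/4 = 7.7
  S[B,C] = ((1.8)·(-3) + (0.8)·(0) + (2.8)·(0) + (-4.2)·(2) + (-1.2)·(1)) / 4 = -15/4 = -3.75
  S[C,C] = ((-3)·(-3) + (0)·(0) + (0)·(0) + (2)·(2) + (1)·(1)) / 4 = 14/4 = 3.5

S is symmetric (S[j,i] = S[i,j]). Assembling:

S = [[7.3, -2.65, 1],
 [-2.65, 7.7, -3.75],
 [1, -3.75, 3.5]]


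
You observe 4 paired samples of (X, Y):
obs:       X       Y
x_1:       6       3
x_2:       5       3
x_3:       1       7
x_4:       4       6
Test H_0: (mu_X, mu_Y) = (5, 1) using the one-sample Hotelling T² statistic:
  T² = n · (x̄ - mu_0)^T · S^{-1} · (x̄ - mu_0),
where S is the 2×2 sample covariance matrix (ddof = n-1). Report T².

Step 1 — sample mean vector:
  mean(X) = (6 + 5 + 1 + 4) / 4 = 16/4 = 4
  mean(Y) = (3 + 3 + 7 + 6) / 4 = 19/4 = 4.75
  x̄ = (4, 4.75),  deviation x̄ - mu_0 = (4, 4.75) - (5, 1) = (-1, 3.75).

Step 2 — sample covariance matrix, S[i,j] = (1/(n-1)) · Σ_k (x_{k,i} - mean_i) · (x_{k,j} - mean_j), divisor n-1 = 3:
  S[X,X] = ((2)·(2) + (1)·(1) + (-3)·(-3) + (0)·(0)) / 3 = 14/3 = 4.6667
  S[X,Y] = ((2)·(-1.75) + (1)·(-1.75) + (-3)·(2.25) + (0)·(1.25)) / 3 = -12/3 = -4
  S[Y,Y] = ((-1.75)·(-1.75) + (-1.75)·(-1.75) + (2.25)·(2.25) + (1.25)·(1.25)) / 3 = 12.75/3 = 4.25
  S = [[4.6667, -4],
 [-4, 4.25]].

Step 3 — invert S. det(S) = 4.6667·4.25 - (-4)² = 3.8333.
  S^{-1} = (1/det) · [[d, -b], [-b, a]] = [[1.1087, 1.0435],
 [1.0435, 1.2174]].

Step 4 — quadratic form (x̄ - mu_0)^T · S^{-1} · (x̄ - mu_0):
  S^{-1} · (x̄ - mu_0) = (2.8043, 3.5217),
  (x̄ - mu_0)^T · [...] = (-1)·(2.8043) + (3.75)·(3.5217) = 10.4022.

Step 5 — scale by n: T² = 4 · 10.4022 = 41.6087.

T² ≈ 41.6087


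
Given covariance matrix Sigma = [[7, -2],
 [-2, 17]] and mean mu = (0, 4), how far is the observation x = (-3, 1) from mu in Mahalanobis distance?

Step 1 — centre the observation: (x - mu) = (-3, -3).

Step 2 — invert Sigma. det(Sigma) = 7·17 - (-2)² = 115.
  Sigma^{-1} = (1/det) · [[d, -b], [-b, a]] = [[0.1478, 0.0174],
 [0.0174, 0.0609]].

Step 3 — form the quadratic (x - mu)^T · Sigma^{-1} · (x - mu):
  Sigma^{-1} · (x - mu) = (-0.4957, -0.2348).
  (x - mu)^T · [Sigma^{-1} · (x - mu)] = (-3)·(-0.4957) + (-3)·(-0.2348) = 2.1913.

Step 4 — take square root: d = √(2.1913) ≈ 1.4803.

d(x, mu) = √(2.1913) ≈ 1.4803


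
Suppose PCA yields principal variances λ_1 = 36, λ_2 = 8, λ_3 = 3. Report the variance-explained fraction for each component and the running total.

Step 1 — total variance = trace(Sigma) = Σ λ_i = 36 + 8 + 3 = 47.

Step 2 — fraction explained by component i = λ_i / Σ λ:
  PC1: 36/47 = 0.766
  PC2: 8/47 = 0.1702
  PC3: 3/47 = 0.0638

Step 3 — cumulative fraction after k components = (λ_1 + ... + λ_k) / Σ λ:
  k = 1: 36/47 = 0.766
  k = 2: (36 + 8)/47 = 44/47 = 0.9362
  k = 3: (36 + 8 + 3)/47 = 47/47 = 1

Summary (fraction, with percent):

explained: PC1 0.766 (76.6%), PC2 0.1702 (17.02%), PC3 0.0638 (6.38%);  cumulative: 0.766, 0.9362, 1


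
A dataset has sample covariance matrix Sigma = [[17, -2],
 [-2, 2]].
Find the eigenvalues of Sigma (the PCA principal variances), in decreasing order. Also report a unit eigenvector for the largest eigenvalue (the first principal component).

Step 1 — characteristic polynomial of 2×2 Sigma:
  det(Sigma - λI) = λ² - trace · λ + det = 0.
  trace = 17 + 2 = 19, det = 17·2 - (-2)² = 30.
Step 2 — discriminant:
  Δ = trace² - 4·det = 361 - 120 = 241.
Step 3 — eigenvalues:
  λ = (trace ± √Δ)/2 = (19 ± 15.5242)/2,
  λ_1 = 17.2621,  λ_2 = 1.7379.

Step 4 — unit eigenvector for λ_1: solve (Sigma - λ_1 I)v = 0. First row:
  (17 - 17.2621)·v_x + (-2)·v_y = 0, i.e. (-0.2621)·v_x + (-2)·v_y = 0,
  so v ∝ (b, λ_1 - a) = (-2, 0.2621); multiply by -1 so the first entry is positive: u = (2, -0.2621).
  ||u|| = √((2)² + (-0.2621)²) = √(4.0687) ≈ 2.0171,
  v_1 = u/||u|| ≈ (0.9915, -0.1299) (||v_1|| = 1).

λ_1 = 17.2621,  λ_2 = 1.7379;  v_1 ≈ (0.9915, -0.1299)


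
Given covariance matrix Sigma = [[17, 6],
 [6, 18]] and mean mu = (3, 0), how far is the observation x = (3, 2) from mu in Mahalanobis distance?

Step 1 — centre the observation: (x - mu) = (0, 2).

Step 2 — invert Sigma. det(Sigma) = 17·18 - (6)² = 270.
  Sigma^{-1} = (1/det) · [[d, -b], [-b, a]] = [[0.0667, -0.0222],
 [-0.0222, 0.063]].

Step 3 — form the quadratic (x - mu)^T · Sigma^{-1} · (x - mu):
  Sigma^{-1} · (x - mu) = (-0.0444, 0.1259).
  (x - mu)^T · [Sigma^{-1} · (x - mu)] = (0)·(-0.0444) + (2)·(0.1259) = 0.2519.

Step 4 — take square root: d = √(0.2519) ≈ 0.5018.

d(x, mu) = √(0.2519) ≈ 0.5018


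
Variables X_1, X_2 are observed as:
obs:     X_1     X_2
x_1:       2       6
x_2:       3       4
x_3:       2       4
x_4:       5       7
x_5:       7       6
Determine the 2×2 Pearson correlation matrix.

Step 1 — column means:
  mean(X_1) = (2 + 3 + 2 + 5 + 7) / 5 = 19/5 = 3.8
  mean(X_2) = (6 + 4 + 4 + 7 + 6) / 5 = 27/5 = 5.4

Step 2 — sample variances and covariances s[i,j] = (1/(n-1)) · Σ_k (x_{k,i} - mean_i) · (x_{k,j} - mean_j), with n-1 = 4:
  s[X_1,X_1] = ((-1.8)·(-1.8) + (-0.8)·(-0.8) + (-1.8)·(-1.8) + (1.2)·(1.2) + (3.2)·(3.2)) / 4 = 18.8/4 = 4.7
  s[X_1,X_2] = ((-1.8)·(0.6) + (-0.8)·(-1.4) + (-1.8)·(-1.4) + (1.2)·(1.6) + (3.2)·(0.6)) / 4 = 6.4/4 = 1.6
  s[X_2,X_2] = ((0.6)·(0.6) + (-1.4)·(-1.4) + (-1.4)·(-1.4) + (1.6)·(1.6) + (0.6)·(0.6)) / 4 = 7.2/4 = 1.8
  Sample standard deviations s_i = √(s[i,i]):
  s(X_1) = √(4.7) = 2.1679
  s(X_2) = √(1.8) = 1.3416

Step 3 — r_{ij} = s_{ij} / (s_i · s_j):
  r[X_1,X_1] = 1 (diagonal).
  r[X_1,X_2] = 1.6 / (2.1679 · 1.3416) = 1.6 / 2.9086 = 0.5501
  r[X_2,X_2] = 1 (diagonal).

R is symmetric with unit diagonal. Assembling:

R = [[1, 0.5501],
 [0.5501, 1]]


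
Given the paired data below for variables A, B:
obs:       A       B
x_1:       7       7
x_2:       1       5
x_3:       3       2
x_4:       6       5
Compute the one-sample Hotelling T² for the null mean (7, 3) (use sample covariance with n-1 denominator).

Step 1 — sample mean vector:
  mean(A) = (7 + 1 + 3 + 6) / 4 = 17/4 = 4.25
  mean(B) = (7 + 5 + 2 + 5) / 4 = 19/4 = 4.75
  x̄ = (4.25, 4.75),  deviation x̄ - mu_0 = (4.25, 4.75) - (7, 3) = (-2.75, 1.75).

Step 2 — sample covariance matrix, S[i,j] = (1/(n-1)) · Σ_k (x_{k,i} - mean_i) · (x_{k,j} - mean_j), divisor n-1 = 3:
  S[A,A] = ((2.75)·(2.75) + (-3.25)·(-3.25) + (-1.25)·(-1.25) + (1.75)·(1.75)) / 3 = 22.75/3 = 7.5833
  S[A,B] = ((2.75)·(2.25) + (-3.25)·(0.25) + (-1.25)·(-2.75) + (1.75)·(0.25)) / 3 = 9.25/3 = 3.0833
  S[B,B] = ((2.25)·(2.25) + (0.25)·(0.25) + (-2.75)·(-2.75) + (0.25)·(0.25)) / 3 = 12.75/3 = 4.25
  S = [[7.5833, 3.0833],
 [3.0833, 4.25]].

Step 3 — invert S. det(S) = 7.5833·4.25 - (3.0833)² = 22.7222.
  S^{-1} = (1/det) · [[d, -b], [-b, a]] = [[0.187, -0.1357],
 [-0.1357, 0.3337]].

Step 4 — quadratic form (x̄ - mu_0)^T · S^{-1} · (x̄ - mu_0):
  S^{-1} · (x̄ - mu_0) = (-0.7518, 0.9572),
  (x̄ - mu_0)^T · [...] = (-2.75)·(-0.7518) + (1.75)·(0.9572) = 3.7427.

Step 5 — scale by n: T² = 4 · 3.7427 = 14.9707.

T² ≈ 14.9707


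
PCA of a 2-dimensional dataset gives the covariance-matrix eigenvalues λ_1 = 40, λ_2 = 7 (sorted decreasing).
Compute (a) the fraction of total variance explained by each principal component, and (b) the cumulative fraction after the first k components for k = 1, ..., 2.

Step 1 — total variance = trace(Sigma) = Σ λ_i = 40 + 7 = 47.

Step 2 — fraction explained by component i = λ_i / Σ λ:
  PC1: 40/47 = 0.8511
  PC2: 7/47 = 0.1489

Step 3 — cumulative fraction after k components = (λ_1 + ... + λ_k) / Σ λ:
  k = 1: 40/47 = 0.8511
  k = 2: (40 + 7)/47 = 47/47 = 1

Summary (fraction, with percent):

explained: PC1 0.8511 (85.11%), PC2 0.1489 (14.89%);  cumulative: 0.8511, 1
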